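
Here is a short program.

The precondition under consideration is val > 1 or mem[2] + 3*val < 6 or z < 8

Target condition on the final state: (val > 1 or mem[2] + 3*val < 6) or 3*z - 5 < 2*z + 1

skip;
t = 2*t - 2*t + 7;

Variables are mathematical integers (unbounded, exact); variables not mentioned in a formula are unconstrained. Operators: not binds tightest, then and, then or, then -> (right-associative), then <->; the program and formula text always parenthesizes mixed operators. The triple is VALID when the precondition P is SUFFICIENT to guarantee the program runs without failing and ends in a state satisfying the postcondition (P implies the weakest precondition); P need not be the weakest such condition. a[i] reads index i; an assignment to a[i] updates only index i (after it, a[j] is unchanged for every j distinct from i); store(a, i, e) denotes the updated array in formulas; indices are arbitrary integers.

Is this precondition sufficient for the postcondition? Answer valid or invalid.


Working backward. After the program, the postcondition (val > 1 or mem[2] + 3*val < 6) or 3*z - 5 < 2*z + 1 must hold; in canonical form it is val > 1 or mem[2] + 3*val < 6 or z < 6.
Before t := 2*t - 2*t + 7: val > 1 or mem[2] + 3*val < 6 or z < 6
Before skip: val > 1 or mem[2] + 3*val < 6 or z < 6
The weakest precondition is val > 1 or mem[2] + 3*val < 6 or z < 6.
Check whether val > 1 or mem[2] + 3*val < 6 or z < 8 implies it.
Countermodel: at the initial state mem = {[2] = 3, elsewhere 3}, val = 1, z = 6, the precondition holds but the weakest precondition fails.
Answer: invalid


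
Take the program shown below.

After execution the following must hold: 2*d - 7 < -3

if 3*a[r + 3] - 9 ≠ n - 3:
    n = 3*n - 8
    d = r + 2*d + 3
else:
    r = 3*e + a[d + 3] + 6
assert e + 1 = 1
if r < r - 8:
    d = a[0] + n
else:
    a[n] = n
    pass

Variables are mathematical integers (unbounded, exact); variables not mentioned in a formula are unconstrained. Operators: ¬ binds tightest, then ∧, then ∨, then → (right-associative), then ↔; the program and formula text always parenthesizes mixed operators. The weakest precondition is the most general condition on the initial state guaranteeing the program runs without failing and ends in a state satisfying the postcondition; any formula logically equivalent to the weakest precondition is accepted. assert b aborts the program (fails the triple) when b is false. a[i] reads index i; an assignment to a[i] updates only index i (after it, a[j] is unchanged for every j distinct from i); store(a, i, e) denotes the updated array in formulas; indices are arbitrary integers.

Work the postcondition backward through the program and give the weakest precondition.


Working backward. After the program, the postcondition 2*d - 7 < -3 must hold; in canonical form it is 2*d < 4.
Then branch requires 2*a[0] + 2*n < 4; else branch requires 2*d < 4.
Before the if: 2*d < 4
Before assert e + 1 = 1: e = 0 ∧ 2*d < 4
Then branch requires e = 0 ∧ 4*d + 2*r < -2; else branch requires e = 0 ∧ 2*d < 4.
Before the if: (3*a[r + 3] ≠ n + 6 → (e = 0 ∧ 4*d + 2*r < -2)) ∧ ((¬(3*a[r + 3] ≠ n + 6)) → (e = 0 ∧ 2*d < 4))
Answer: WP = (3*a[r + 3] ≠ n + 6 → (e = 0 ∧ 4*d + 2*r < -2)) ∧ ((¬(3*a[r + 3] ≠ n + 6)) → (e = 0 ∧ 2*d < 4))


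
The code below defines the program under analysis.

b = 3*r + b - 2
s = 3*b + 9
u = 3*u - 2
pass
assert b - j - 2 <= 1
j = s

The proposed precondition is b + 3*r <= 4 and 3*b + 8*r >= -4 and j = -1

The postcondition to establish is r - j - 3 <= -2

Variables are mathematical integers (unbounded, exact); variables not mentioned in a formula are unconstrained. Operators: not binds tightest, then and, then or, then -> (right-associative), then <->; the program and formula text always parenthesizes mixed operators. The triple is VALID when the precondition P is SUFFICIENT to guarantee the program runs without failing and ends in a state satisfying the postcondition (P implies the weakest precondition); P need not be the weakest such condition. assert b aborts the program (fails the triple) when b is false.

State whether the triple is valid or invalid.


Working backward. After the program, the postcondition r - j - 3 <= -2 must hold; in canonical form it is r <= j + 1.
Before j := s: r <= s + 1
Before assert b - j - 2 <= 1: b <= j + 3 and r <= s + 1
Before skip: b <= j + 3 and r <= s + 1
Before u := 3*u - 2: b <= j + 3 and r <= s + 1
Before s := 3*b + 9: b <= j + 3 and r <= 3*b + 10
Before b := 3*r + b - 2: b + 3*r <= j + 5 and 3*b + 8*r >= -4
The weakest precondition is b + 3*r <= j + 5 and 3*b + 8*r >= -4.
Check whether b + 3*r <= 4 and 3*b + 8*r >= -4 and j = -1 implies it.
Every state satisfying the precondition satisfies the weakest precondition: the implication holds.
Answer: valid


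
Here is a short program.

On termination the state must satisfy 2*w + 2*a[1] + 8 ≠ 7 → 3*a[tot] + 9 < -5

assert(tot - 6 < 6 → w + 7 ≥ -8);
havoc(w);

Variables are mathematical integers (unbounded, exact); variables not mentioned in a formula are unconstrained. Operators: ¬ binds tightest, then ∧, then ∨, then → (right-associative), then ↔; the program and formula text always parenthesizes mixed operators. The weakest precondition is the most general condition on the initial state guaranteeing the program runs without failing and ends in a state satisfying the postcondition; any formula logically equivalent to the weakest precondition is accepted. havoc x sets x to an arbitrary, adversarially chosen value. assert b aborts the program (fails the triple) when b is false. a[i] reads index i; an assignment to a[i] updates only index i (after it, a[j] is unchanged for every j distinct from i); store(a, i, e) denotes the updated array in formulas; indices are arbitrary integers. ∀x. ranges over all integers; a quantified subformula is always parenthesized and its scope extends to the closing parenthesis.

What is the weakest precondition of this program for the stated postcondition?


Working backward. After the program, the postcondition 2*w + 2*a[1] + 8 ≠ 7 → 3*a[tot] + 9 < -5 must hold; in canonical form it is 2*a[1] + 2*w ≠ -1 → 3*a[tot] < -14.
Before havoc w: ∀w_1. (2*a[1] + 2*w_1 ≠ -1 → 3*a[tot] < -14)
Before assert tot - 6 < 6 → w + 7 ≥ -8: (tot < 12 → w ≥ -15) ∧ (∀w_1. (2*a[1] + 2*w_1 ≠ -1 → 3*a[tot] < -14))
Answer: WP = (tot < 12 → w ≥ -15) ∧ (∀w_1. (2*a[1] + 2*w_1 ≠ -1 → 3*a[tot] < -14))


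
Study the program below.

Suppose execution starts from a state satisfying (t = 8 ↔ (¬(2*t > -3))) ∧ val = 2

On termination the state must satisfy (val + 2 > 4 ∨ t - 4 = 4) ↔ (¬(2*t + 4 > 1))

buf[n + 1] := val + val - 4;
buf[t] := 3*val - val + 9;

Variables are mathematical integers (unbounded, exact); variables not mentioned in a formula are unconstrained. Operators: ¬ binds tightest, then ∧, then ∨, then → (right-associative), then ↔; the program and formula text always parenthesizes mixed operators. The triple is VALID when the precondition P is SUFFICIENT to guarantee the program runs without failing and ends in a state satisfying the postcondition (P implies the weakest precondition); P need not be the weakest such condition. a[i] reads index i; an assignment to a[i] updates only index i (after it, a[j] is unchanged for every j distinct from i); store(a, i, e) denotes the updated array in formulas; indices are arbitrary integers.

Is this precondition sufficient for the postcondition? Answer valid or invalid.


Working backward. After the program, the postcondition (val + 2 > 4 ∨ t - 4 = 4) ↔ (¬(2*t + 4 > 1)) must hold; in canonical form it is (val > 2 ∨ t = 8) ↔ (¬(2*t > -3)).
Before buf[t] := 3*val - val + 9: (val > 2 ∨ t = 8) ↔ (¬(2*t > -3))
Before buf[n + 1] := val + val - 4: (val > 2 ∨ t = 8) ↔ (¬(2*t > -3))
The weakest precondition is (val > 2 ∨ t = 8) ↔ (¬(2*t > -3)).
Check whether (t = 8 ↔ (¬(2*t > -3))) ∧ val = 2 implies it.
Every state satisfying the precondition satisfies the weakest precondition: the implication holds.
Answer: valid


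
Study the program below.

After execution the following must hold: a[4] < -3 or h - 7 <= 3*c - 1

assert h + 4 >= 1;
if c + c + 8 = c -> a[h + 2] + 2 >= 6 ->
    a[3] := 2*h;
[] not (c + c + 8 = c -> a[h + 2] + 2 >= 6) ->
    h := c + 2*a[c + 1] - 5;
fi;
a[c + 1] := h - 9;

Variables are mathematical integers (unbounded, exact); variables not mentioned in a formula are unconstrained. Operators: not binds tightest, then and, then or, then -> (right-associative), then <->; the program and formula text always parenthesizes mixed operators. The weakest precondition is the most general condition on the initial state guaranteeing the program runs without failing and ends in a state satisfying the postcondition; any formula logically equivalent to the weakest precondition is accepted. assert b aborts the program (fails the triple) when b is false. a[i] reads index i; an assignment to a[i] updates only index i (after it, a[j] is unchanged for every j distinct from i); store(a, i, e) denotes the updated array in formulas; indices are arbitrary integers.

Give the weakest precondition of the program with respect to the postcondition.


Working backward. After the program, the postcondition a[4] < -3 or h - 7 <= 3*c - 1 must hold; in canonical form it is a[4] < -3 or h <= 3*c + 6.
Before a[c + 1] := h - 9: store(a, c + 1, h - 9)[4] < -3 or h <= 3*c + 6
Then branch requires store(store(a, 3, 2*h), c + 1, h - 9)[4] < -3 or h <= 3*c + 6; else branch requires store(a, c + 1, 2*a[c + 1] + c - 14)[4] < -3 or 2*a[c + 1] <= 2*c + 11.
Before the if: ((c = -8 -> a[h + 2] >= 4) -> (store(store(a, 3, 2*h), c + 1, h - 9)[4] < -3 or h <= 3*c + 6)) and ((not (c = -8 -> a[h + 2] >= 4)) -> (store(a, c + 1, 2*a[c + 1] + c - 14)[4] < -3 or 2*a[c + 1] <= 2*c + 11))
Before assert h + 4 >= 1: h >= -3 and ((c = -8 -> a[h + 2] >= 4) -> (store(store(a, 3, 2*h), c + 1, h - 9)[4] < -3 or h <= 3*c + 6)) and ((not (c = -8 -> a[h + 2] >= 4)) -> (store(a, c + 1, 2*a[c + 1] + c - 14)[4] < -3 or 2*a[c + 1] <= 2*c + 11))
Answer: WP = h >= -3 and ((c = -8 -> a[h + 2] >= 4) -> (store(store(a, 3, 2*h), c + 1, h - 9)[4] < -3 or h <= 3*c + 6)) and ((not (c = -8 -> a[h + 2] >= 4)) -> (store(a, c + 1, 2*a[c + 1] + c - 14)[4] < -3 or 2*a[c + 1] <= 2*c + 11))


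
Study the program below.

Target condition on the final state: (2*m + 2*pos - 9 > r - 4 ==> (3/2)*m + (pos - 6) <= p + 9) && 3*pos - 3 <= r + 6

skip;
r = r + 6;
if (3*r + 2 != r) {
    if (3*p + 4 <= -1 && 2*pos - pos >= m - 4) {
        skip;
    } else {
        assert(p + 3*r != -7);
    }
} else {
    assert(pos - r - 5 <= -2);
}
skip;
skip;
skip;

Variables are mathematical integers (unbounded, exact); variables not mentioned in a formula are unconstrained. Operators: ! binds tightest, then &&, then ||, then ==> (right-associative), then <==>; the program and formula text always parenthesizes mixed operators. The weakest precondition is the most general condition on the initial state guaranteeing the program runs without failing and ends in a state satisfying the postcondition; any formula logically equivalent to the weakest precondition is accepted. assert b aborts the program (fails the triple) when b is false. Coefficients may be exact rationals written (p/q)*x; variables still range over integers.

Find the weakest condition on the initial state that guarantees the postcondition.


Working backward. After the program, the postcondition (2*m + 2*pos - 9 > r - 4 ==> (3/2)*m + (pos - 6) <= p + 9) && 3*pos - 3 <= r + 6 must hold; in canonical form it is (2*m + 2*pos > r + 5 ==> (3/2)*m + pos <= p + 15) && 3*pos <= r + 9.
Before skip: (2*m + 2*pos > r + 5 ==> (3/2)*m + pos <= p + 15) && 3*pos <= r + 9
Before skip: (2*m + 2*pos > r + 5 ==> (3/2)*m + pos <= p + 15) && 3*pos <= r + 9
Before skip: (2*m + 2*pos > r + 5 ==> (3/2)*m + pos <= p + 15) && 3*pos <= r + 9
Then branch requires ((3*p <= -5 && pos >= m - 4) ==> ((2*m + 2*pos > r + 5 ==> (3/2)*m + pos <= p + 15) && 3*pos <= r + 9)) && ((!(3*p <= -5 && pos >= m - 4)) ==> (p + 3*r != -7 && (2*m + 2*pos > r + 5 ==> (3/2)*m + pos <= p + 15) && 3*pos <= r + 9)); else branch requires pos <= r + 3 && (2*m + 2*pos > r + 5 ==> (3/2)*m + pos <= p + 15) && 3*pos <= r + 9.
Before the if: (2*r != -2 ==> (((3*p <= -5 && pos >= m - 4) ==> ((2*m + 2*pos > r + 5 ==> (3/2)*m + pos <= p + 15) && 3*pos <= r + 9)) && ((!(3*p <= -5 && pos >= m - 4)) ==> (p + 3*r != -7 && (2*m + 2*pos > r + 5 ==> (3/2)*m + pos <= p + 15) && 3*pos <= r + 9)))) && ((!(2*r != -2)) ==> (pos <= r + 3 && (2*m + 2*pos > r + 5 ==> (3/2)*m + pos <= p + 15) && 3*pos <= r + 9))
Before r := r + 6: (2*r != -14 ==> (((3*p <= -5 && pos >= m - 4) ==> ((2*m + 2*pos > r + 11 ==> (3/2)*m + pos <= p + 15) && 3*pos <= r + 15)) && ((!(3*p <= -5 && pos >= m - 4)) ==> (p + 3*r != -25 && (2*m + 2*pos > r + 11 ==> (3/2)*m + pos <= p + 15) && 3*pos <= r + 15)))) && ((!(2*r != -14)) ==> (pos <= r + 9 && (2*m + 2*pos > r + 11 ==> (3/2)*m + pos <= p + 15) && 3*pos <= r + 15))
Before skip: (2*r != -14 ==> (((3*p <= -5 && pos >= m - 4) ==> ((2*m + 2*pos > r + 11 ==> (3/2)*m + pos <= p + 15) && 3*pos <= r + 15)) && ((!(3*p <= -5 && pos >= m - 4)) ==> (p + 3*r != -25 && (2*m + 2*pos > r + 11 ==> (3/2)*m + pos <= p + 15) && 3*pos <= r + 15)))) && ((!(2*r != -14)) ==> (pos <= r + 9 && (2*m + 2*pos > r + 11 ==> (3/2)*m + pos <= p + 15) && 3*pos <= r + 15))
Answer: WP = (2*r != -14 ==> (((3*p <= -5 && pos >= m - 4) ==> ((2*m + 2*pos > r + 11 ==> (3/2)*m + pos <= p + 15) && 3*pos <= r + 15)) && ((!(3*p <= -5 && pos >= m - 4)) ==> (p + 3*r != -25 && (2*m + 2*pos > r + 11 ==> (3/2)*m + pos <= p + 15) && 3*pos <= r + 15)))) && ((!(2*r != -14)) ==> (pos <= r + 9 && (2*m + 2*pos > r + 11 ==> (3/2)*m + pos <= p + 15) && 3*pos <= r + 15))


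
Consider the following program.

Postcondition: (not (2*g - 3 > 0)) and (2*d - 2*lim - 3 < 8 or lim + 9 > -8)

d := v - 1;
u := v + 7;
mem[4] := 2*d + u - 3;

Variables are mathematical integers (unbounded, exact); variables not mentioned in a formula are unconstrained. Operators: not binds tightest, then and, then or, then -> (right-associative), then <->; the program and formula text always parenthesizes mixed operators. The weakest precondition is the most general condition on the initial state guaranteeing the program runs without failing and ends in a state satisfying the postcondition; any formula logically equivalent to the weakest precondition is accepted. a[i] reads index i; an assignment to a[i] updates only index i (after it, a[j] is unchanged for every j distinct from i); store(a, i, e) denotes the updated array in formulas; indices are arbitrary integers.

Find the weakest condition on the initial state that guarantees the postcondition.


Working backward. After the program, the postcondition (not (2*g - 3 > 0)) and (2*d - 2*lim - 3 < 8 or lim + 9 > -8) must hold; in canonical form it is (not (2*g > 3)) and (2*d < 2*lim + 11 or lim > -17).
Before mem[4] := 2*d + u - 3: (not (2*g > 3)) and (2*d < 2*lim + 11 or lim > -17)
Before u := v + 7: (not (2*g > 3)) and (2*d < 2*lim + 11 or lim > -17)
Before d := v - 1: (not (2*g > 3)) and (2*v < 2*lim + 13 or lim > -17)
Answer: WP = (not (2*g > 3)) and (2*v < 2*lim + 13 or lim > -17)


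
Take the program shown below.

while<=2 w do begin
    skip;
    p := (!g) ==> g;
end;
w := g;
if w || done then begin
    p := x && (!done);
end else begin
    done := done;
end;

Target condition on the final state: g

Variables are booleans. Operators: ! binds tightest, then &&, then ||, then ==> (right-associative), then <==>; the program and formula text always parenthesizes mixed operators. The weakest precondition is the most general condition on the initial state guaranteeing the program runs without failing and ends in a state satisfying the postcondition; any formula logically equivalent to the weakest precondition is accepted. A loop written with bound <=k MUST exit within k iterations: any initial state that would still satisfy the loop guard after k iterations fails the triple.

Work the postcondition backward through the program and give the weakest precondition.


Working backward. After the program, g must hold.
Then branch requires g; else branch requires g.
Before the if: ((w || done) ==> g) && ((!(w || done)) ==> g)
Before w := g: ((g || done) ==> g) && ((!(g || done)) ==> g)
Before the loop (bound <=2), unroll the exhaustion recursion (WP_0 = exit-now case; WP_j = one more guarded iteration, up to j = 2):
  WP_0: (!w) && ((g || done) ==> g) && ((!(g || done)) ==> g)
  WP_1: (w ==> ((!w) && ((g || done) ==> g) && ((!(g || done)) ==> g))) && ((!w) ==> (((g || done) ==> g) && ((!(g || done)) ==> g)))
  WP_2: (w ==> ((w ==> ((!w) && ((g || done) ==> g) && ((!(g || done)) ==> g))) && ((!w) ==> (((g || done) ==> g) && ((!(g || done)) ==> g))))) && ((!w) ==> (((g || done) ==> g) && ((!(g || done)) ==> g)))
So before the loop: (w ==> ((w ==> ((!w) && ((g || done) ==> g) && ((!(g || done)) ==> g))) && ((!w) ==> (((g || done) ==> g) && ((!(g || done)) ==> g))))) && ((!w) ==> (((g || done) ==> g) && ((!(g || done)) ==> g)))
Answer: WP = (w ==> ((w ==> ((!w) && ((g || done) ==> g) && ((!(g || done)) ==> g))) && ((!w) ==> (((g || done) ==> g) && ((!(g || done)) ==> g))))) && ((!w) ==> (((g || done) ==> g) && ((!(g || done)) ==> g)))


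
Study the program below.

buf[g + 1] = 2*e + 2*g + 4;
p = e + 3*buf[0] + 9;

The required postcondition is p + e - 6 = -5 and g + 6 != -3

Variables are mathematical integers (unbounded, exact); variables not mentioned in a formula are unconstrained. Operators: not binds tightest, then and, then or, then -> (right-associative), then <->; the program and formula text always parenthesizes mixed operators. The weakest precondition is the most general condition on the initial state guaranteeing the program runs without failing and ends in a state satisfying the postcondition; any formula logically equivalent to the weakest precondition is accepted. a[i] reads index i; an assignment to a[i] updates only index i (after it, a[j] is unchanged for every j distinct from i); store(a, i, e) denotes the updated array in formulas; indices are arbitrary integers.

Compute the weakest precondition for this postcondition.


Working backward. After the program, the postcondition p + e - 6 = -5 and g + 6 != -3 must hold; in canonical form it is e + p = 1 and g != -9.
Before p := e + 3*buf[0] + 9: 3*buf[0] + 2*e = -8 and g != -9
Before buf[g + 1] := 2*e + 2*g + 4: 3*store(buf, g + 1, 2*e + 2*g + 4)[0] + 2*e = -8 and g != -9
Answer: WP = 3*store(buf, g + 1, 2*e + 2*g + 4)[0] + 2*e = -8 and g != -9


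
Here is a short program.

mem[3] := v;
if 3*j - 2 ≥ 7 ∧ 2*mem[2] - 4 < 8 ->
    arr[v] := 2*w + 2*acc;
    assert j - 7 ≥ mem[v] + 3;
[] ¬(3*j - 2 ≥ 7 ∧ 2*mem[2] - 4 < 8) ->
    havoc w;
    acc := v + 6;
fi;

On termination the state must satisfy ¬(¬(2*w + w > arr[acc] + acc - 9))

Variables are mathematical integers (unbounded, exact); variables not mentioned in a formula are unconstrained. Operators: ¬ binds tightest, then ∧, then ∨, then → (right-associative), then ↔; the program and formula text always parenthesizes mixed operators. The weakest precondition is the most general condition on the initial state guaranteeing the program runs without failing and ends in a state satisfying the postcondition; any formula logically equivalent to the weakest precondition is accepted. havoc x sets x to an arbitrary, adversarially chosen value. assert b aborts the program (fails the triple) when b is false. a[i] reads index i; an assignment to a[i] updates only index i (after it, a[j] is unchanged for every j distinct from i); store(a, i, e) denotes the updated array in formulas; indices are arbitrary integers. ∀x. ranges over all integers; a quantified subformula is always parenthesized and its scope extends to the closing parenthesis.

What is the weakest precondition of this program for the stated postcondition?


Working backward. After the program, the postcondition ¬(¬(2*w + w > arr[acc] + acc - 9)) must hold; in canonical form it is 3*w > arr[acc] + acc - 9.
Then branch requires j ≥ mem[v] + 10 ∧ 3*w > store(arr, v, 2*acc + 2*w)[acc] + acc - 9; else branch requires ∀w_1. 3*w_1 > arr[v + 6] + v - 3.
Before the if: ((3*j ≥ 9 ∧ 2*mem[2] < 12) → (j ≥ mem[v] + 10 ∧ 3*w > store(arr, v, 2*acc + 2*w)[acc] + acc - 9)) ∧ ((¬(3*j ≥ 9 ∧ 2*mem[2] < 12)) → (∀w_1. 3*w_1 > arr[v + 6] + v - 3))
Before mem[3] := v: ((3*j ≥ 9 ∧ 2*mem[2] < 12) → (j ≥ store(mem, 3, v)[v] + 10 ∧ 3*w > store(arr, v, 2*acc + 2*w)[acc] + acc - 9)) ∧ ((¬(3*j ≥ 9 ∧ 2*mem[2] < 12)) → (∀w_1. 3*w_1 > arr[v + 6] + v - 3))
Answer: WP = ((3*j ≥ 9 ∧ 2*mem[2] < 12) → (j ≥ store(mem, 3, v)[v] + 10 ∧ 3*w > store(arr, v, 2*acc + 2*w)[acc] + acc - 9)) ∧ ((¬(3*j ≥ 9 ∧ 2*mem[2] < 12)) → (∀w_1. 3*w_1 > arr[v + 6] + v - 3))


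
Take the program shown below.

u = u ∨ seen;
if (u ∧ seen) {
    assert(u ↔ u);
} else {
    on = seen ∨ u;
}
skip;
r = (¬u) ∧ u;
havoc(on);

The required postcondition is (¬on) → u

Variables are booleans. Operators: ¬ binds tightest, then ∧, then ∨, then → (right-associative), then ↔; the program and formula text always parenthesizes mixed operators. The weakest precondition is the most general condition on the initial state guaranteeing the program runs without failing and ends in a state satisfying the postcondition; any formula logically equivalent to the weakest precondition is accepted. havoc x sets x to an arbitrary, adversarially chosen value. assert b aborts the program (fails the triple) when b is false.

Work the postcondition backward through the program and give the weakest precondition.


Working backward. After the program, (¬on) → u must hold.
Before havoc on: u
Before r := (¬u) ∧ u: u
Before skip: u
Then branch requires u; else branch requires u.
Before the if: ((u ∧ seen) → u) ∧ ((¬(u ∧ seen)) → u)
Before u := u ∨ seen: (((u ∨ seen) ∧ seen) → (u ∨ seen)) ∧ ((¬((u ∨ seen) ∧ seen)) → (u ∨ seen))
Answer: WP = (((u ∨ seen) ∧ seen) → (u ∨ seen)) ∧ ((¬((u ∨ seen) ∧ seen)) → (u ∨ seen))


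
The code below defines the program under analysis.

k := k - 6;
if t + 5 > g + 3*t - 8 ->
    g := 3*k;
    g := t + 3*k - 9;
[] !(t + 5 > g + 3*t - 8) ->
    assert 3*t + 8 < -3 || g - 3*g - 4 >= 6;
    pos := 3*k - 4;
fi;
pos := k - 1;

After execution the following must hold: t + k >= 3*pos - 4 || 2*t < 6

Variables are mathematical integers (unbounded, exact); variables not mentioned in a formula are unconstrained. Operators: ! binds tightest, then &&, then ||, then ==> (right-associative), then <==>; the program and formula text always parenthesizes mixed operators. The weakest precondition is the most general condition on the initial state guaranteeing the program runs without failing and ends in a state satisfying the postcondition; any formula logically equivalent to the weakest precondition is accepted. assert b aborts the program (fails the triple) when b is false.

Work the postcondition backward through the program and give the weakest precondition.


Working backward. After the program, the postcondition t + k >= 3*pos - 4 || 2*t < 6 must hold; in canonical form it is k + t >= 3*pos - 4 || 2*t < 6.
Before pos := k - 1: t >= 2*k - 7 || 2*t < 6
Then branch requires t >= 2*k - 7 || 2*t < 6; else branch requires (3*t < -11 || 2*g <= -10) && (t >= 2*k - 7 || 2*t < 6).
Before the if: (g + 2*t < 13 ==> (t >= 2*k - 7 || 2*t < 6)) && ((!(g + 2*t < 13)) ==> ((3*t < -11 || 2*g <= -10) && (t >= 2*k - 7 || 2*t < 6)))
Before k := k - 6: (g + 2*t < 13 ==> (t >= 2*k - 19 || 2*t < 6)) && ((!(g + 2*t < 13)) ==> ((3*t < -11 || 2*g <= -10) && (t >= 2*k - 19 || 2*t < 6)))
Answer: WP = (g + 2*t < 13 ==> (t >= 2*k - 19 || 2*t < 6)) && ((!(g + 2*t < 13)) ==> ((3*t < -11 || 2*g <= -10) && (t >= 2*k - 19 || 2*t < 6)))


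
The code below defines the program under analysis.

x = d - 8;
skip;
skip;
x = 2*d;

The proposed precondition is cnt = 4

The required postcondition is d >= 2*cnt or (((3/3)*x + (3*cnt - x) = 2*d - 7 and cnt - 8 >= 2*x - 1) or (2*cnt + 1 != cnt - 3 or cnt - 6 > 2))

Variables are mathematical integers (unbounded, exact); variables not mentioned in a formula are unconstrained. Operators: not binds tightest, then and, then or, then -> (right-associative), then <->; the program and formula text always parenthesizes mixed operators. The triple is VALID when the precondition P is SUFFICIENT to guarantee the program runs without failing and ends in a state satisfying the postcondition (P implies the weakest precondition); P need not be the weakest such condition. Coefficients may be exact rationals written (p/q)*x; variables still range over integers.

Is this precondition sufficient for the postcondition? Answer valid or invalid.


Working backward. After the program, the postcondition d >= 2*cnt or (((3/3)*x + (3*cnt - x) = 2*d - 7 and cnt - 8 >= 2*x - 1) or (2*cnt + 1 != cnt - 3 or cnt - 6 > 2)) must hold; in canonical form it is d >= 2*cnt or (3*cnt = 2*d - 7 and cnt >= 2*x + 7) or cnt != -4 or cnt > 8.
Before x := 2*d: d >= 2*cnt or (3*cnt = 2*d - 7 and cnt >= 4*d + 7) or cnt != -4 or cnt > 8
Before skip: d >= 2*cnt or (3*cnt = 2*d - 7 and cnt >= 4*d + 7) or cnt != -4 or cnt > 8
Before skip: d >= 2*cnt or (3*cnt = 2*d - 7 and cnt >= 4*d + 7) or cnt != -4 or cnt > 8
Before x := d - 8: d >= 2*cnt or (3*cnt = 2*d - 7 and cnt >= 4*d + 7) or cnt != -4 or cnt > 8
The weakest precondition is d >= 2*cnt or (3*cnt = 2*d - 7 and cnt >= 4*d + 7) or cnt != -4 or cnt > 8.
Check whether cnt = 4 implies it.
Every state satisfying the precondition satisfies the weakest precondition: the implication holds.
Answer: valid


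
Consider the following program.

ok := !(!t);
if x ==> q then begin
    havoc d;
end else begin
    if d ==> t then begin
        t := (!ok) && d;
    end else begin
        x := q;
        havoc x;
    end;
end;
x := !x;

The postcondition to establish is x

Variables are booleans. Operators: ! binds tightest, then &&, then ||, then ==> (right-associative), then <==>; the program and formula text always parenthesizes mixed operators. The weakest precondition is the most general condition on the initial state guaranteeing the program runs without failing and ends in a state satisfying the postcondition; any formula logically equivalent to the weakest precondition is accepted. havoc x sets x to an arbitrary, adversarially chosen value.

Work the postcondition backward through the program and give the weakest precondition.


Working backward. After the program, x must hold.
Before x := !x: !x
Then branch requires !x; else branch requires ((d ==> t) ==> (!x)) && (d ==> t).
Before the if: ((x ==> q) ==> (!x)) && ((!(x ==> q)) ==> (((d ==> t) ==> (!x)) && (d ==> t)))
Before ok := !(!t): ((x ==> q) ==> (!x)) && ((!(x ==> q)) ==> (((d ==> t) ==> (!x)) && (d ==> t)))
Answer: WP = ((x ==> q) ==> (!x)) && ((!(x ==> q)) ==> (((d ==> t) ==> (!x)) && (d ==> t)))


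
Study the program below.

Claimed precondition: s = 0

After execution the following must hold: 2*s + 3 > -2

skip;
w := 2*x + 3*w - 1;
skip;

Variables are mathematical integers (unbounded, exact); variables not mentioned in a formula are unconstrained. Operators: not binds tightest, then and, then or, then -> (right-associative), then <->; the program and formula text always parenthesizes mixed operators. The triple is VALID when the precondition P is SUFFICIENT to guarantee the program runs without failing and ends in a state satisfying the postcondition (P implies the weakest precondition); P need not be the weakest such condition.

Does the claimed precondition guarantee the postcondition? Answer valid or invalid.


Working backward. After the program, the postcondition 2*s + 3 > -2 must hold; in canonical form it is 2*s > -5.
Before skip: 2*s > -5
Before w := 2*x + 3*w - 1: 2*s > -5
Before skip: 2*s > -5
The weakest precondition is 2*s > -5.
Check whether s = 0 implies it.
Every state satisfying the precondition satisfies the weakest precondition: the implication holds.
Answer: valid


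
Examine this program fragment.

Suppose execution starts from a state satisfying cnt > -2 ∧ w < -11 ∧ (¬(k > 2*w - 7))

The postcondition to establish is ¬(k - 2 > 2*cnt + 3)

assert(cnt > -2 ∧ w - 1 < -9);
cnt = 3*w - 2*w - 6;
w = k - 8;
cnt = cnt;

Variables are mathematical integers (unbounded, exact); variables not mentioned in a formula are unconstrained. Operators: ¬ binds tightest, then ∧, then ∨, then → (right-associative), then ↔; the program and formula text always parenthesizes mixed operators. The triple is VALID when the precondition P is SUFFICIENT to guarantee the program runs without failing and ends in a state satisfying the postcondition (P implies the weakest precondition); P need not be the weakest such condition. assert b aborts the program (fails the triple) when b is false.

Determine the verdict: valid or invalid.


Working backward. After the program, the postcondition ¬(k - 2 > 2*cnt + 3) must hold; in canonical form it is ¬(k > 2*cnt + 5).
Before cnt := cnt: ¬(k > 2*cnt + 5)
Before w := k - 8: ¬(k > 2*cnt + 5)
Before cnt := 3*w - 2*w - 6: ¬(k > 2*w - 7)
Before assert cnt > -2 ∧ w - 1 < -9: cnt > -2 ∧ w < -8 ∧ (¬(k > 2*w - 7))
The weakest precondition is cnt > -2 ∧ w < -8 ∧ (¬(k > 2*w - 7)).
Check whether cnt > -2 ∧ w < -11 ∧ (¬(k > 2*w - 7)) implies it.
Every state satisfying the precondition satisfies the weakest precondition: the implication holds.
Answer: valid


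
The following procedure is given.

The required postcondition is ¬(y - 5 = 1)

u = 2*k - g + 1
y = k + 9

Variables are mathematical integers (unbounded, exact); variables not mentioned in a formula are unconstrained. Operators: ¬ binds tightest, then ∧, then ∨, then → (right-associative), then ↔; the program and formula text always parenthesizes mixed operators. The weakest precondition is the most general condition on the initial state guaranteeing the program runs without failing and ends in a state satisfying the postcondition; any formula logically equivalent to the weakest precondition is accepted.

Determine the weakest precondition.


Working backward. After the program, the postcondition ¬(y - 5 = 1) must hold; in canonical form it is ¬(y = 6).
Before y := k + 9: ¬(k = -3)
Before u := 2*k - g + 1: ¬(k = -3)
Answer: WP = ¬(k = -3)


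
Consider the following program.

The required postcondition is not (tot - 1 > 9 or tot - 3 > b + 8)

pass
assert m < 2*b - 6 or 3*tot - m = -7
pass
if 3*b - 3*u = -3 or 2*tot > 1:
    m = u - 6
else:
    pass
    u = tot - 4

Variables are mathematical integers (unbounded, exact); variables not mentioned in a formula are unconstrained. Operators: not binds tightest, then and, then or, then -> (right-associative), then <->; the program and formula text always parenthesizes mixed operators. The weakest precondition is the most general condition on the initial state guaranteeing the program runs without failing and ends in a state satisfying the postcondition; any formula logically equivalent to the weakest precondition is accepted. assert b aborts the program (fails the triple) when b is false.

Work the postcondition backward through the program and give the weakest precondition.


Working backward. After the program, the postcondition not (tot - 1 > 9 or tot - 3 > b + 8) must hold; in canonical form it is not (tot > 10 or tot > b + 11).
Then branch requires not (tot > 10 or tot > b + 11); else branch requires not (tot > 10 or tot > b + 11).
Before the if: ((3*b = 3*u - 3 or 2*tot > 1) -> (not (tot > 10 or tot > b + 11))) and ((not (3*b = 3*u - 3 or 2*tot > 1)) -> (not (tot > 10 or tot > b + 11)))
Before skip: ((3*b = 3*u - 3 or 2*tot > 1) -> (not (tot > 10 or tot > b + 11))) and ((not (3*b = 3*u - 3 or 2*tot > 1)) -> (not (tot > 10 or tot > b + 11)))
Before assert m < 2*b - 6 or 3*tot - m = -7: (m < 2*b - 6 or 3*tot = m - 7) and ((3*b = 3*u - 3 or 2*tot > 1) -> (not (tot > 10 or tot > b + 11))) and ((not (3*b = 3*u - 3 or 2*tot > 1)) -> (not (tot > 10 or tot > b + 11)))
Before skip: (m < 2*b - 6 or 3*tot = m - 7) and ((3*b = 3*u - 3 or 2*tot > 1) -> (not (tot > 10 or tot > b + 11))) and ((not (3*b = 3*u - 3 or 2*tot > 1)) -> (not (tot > 10 or tot > b + 11)))
Answer: WP = (m < 2*b - 6 or 3*tot = m - 7) and ((3*b = 3*u - 3 or 2*tot > 1) -> (not (tot > 10 or tot > b + 11))) and ((not (3*b = 3*u - 3 or 2*tot > 1)) -> (not (tot > 10 or tot > b + 11)))


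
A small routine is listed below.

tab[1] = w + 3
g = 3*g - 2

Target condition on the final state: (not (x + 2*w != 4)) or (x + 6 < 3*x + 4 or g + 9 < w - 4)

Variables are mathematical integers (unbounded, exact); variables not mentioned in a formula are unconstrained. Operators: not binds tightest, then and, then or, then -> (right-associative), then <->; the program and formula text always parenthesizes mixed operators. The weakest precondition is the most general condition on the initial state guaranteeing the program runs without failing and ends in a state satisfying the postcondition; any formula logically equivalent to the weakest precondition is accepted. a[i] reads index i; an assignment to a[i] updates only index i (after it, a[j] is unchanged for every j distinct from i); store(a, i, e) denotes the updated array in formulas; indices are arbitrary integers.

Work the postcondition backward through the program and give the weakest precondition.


Working backward. After the program, the postcondition (not (x + 2*w != 4)) or (x + 6 < 3*x + 4 or g + 9 < w - 4) must hold; in canonical form it is (not (2*w + x != 4)) or 2*x > 2 or g < w - 13.
Before g := 3*g - 2: (not (2*w + x != 4)) or 2*x > 2 or 3*g < w - 11
Before tab[1] := w + 3: (not (2*w + x != 4)) or 2*x > 2 or 3*g < w - 11
Answer: WP = (not (2*w + x != 4)) or 2*x > 2 or 3*g < w - 11


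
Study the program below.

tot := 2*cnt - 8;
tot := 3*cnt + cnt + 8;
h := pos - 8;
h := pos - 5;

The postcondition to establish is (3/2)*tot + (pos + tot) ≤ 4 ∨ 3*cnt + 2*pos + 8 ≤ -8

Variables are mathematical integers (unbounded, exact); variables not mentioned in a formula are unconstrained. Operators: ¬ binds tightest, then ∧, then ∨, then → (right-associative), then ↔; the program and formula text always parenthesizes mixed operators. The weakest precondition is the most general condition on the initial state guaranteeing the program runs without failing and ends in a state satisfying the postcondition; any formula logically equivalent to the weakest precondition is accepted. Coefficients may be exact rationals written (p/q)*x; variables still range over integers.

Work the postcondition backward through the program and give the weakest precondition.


Working backward. After the program, the postcondition (3/2)*tot + (pos + tot) ≤ 4 ∨ 3*cnt + 2*pos + 8 ≤ -8 must hold; in canonical form it is pos + (5/2)*tot ≤ 4 ∨ 3*cnt + 2*pos ≤ -16.
Before h := pos - 5: pos + (5/2)*tot ≤ 4 ∨ 3*cnt + 2*pos ≤ -16
Before h := pos - 8: pos + (5/2)*tot ≤ 4 ∨ 3*cnt + 2*pos ≤ -16
Before tot := 3*cnt + cnt + 8: 10*cnt + pos ≤ -16 ∨ 3*cnt + 2*pos ≤ -16
Before tot := 2*cnt - 8: 10*cnt + pos ≤ -16 ∨ 3*cnt + 2*pos ≤ -16
Answer: WP = 10*cnt + pos ≤ -16 ∨ 3*cnt + 2*pos ≤ -16


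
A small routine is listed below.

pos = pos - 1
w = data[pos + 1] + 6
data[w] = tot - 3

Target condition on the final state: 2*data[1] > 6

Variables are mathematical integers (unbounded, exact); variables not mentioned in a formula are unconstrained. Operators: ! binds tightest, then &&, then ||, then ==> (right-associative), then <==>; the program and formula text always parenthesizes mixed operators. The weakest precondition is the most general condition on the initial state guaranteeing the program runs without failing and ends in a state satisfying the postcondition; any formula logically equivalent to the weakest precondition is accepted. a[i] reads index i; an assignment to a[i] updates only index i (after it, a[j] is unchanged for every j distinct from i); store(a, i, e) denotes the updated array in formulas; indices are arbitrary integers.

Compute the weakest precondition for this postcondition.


Working backward. After the program, 2*data[1] > 6 must hold.
Before data[w] := tot - 3: 2*store(data, w, tot - 3)[1] > 6
Before w := data[pos + 1] + 6: 2*store(data, data[pos + 1] + 6, tot - 3)[1] > 6
Before pos := pos - 1: 2*store(data, data[pos] + 6, tot - 3)[1] > 6
Answer: WP = 2*store(data, data[pos] + 6, tot - 3)[1] > 6


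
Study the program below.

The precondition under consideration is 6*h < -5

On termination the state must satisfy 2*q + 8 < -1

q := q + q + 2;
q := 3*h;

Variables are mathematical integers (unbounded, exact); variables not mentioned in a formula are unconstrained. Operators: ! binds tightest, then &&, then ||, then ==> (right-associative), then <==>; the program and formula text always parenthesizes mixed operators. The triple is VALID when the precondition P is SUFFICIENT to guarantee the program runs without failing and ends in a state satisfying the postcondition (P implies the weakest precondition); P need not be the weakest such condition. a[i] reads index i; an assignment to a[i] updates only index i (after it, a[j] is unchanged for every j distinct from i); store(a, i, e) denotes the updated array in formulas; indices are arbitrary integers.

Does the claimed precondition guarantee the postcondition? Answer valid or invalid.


Working backward. After the program, the postcondition 2*q + 8 < -1 must hold; in canonical form it is 2*q < -9.
Before q := 3*h: 6*h < -9
Before q := q + q + 2: 6*h < -9
The weakest precondition is 6*h < -9.
Check whether 6*h < -5 implies it.
Countermodel: at the initial state h = -1, the precondition holds but the weakest precondition fails.
Answer: invalid


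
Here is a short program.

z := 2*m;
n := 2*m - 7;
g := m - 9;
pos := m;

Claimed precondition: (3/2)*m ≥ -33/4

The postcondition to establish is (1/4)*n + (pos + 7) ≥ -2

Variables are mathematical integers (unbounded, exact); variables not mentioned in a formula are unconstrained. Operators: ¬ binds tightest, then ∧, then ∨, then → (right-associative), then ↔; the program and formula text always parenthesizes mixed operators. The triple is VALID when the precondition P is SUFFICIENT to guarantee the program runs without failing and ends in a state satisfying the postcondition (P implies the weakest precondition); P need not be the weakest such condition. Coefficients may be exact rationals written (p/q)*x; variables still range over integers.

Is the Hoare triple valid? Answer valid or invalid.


Working backward. After the program, the postcondition (1/4)*n + (pos + 7) ≥ -2 must hold; in canonical form it is (1/4)*n + pos ≥ -9.
Before pos := m: m + (1/4)*n ≥ -9
Before g := m - 9: m + (1/4)*n ≥ -9
Before n := 2*m - 7: (3/2)*m ≥ -29/4
Before z := 2*m: (3/2)*m ≥ -29/4
The weakest precondition is (3/2)*m ≥ -29/4.
Check whether (3/2)*m ≥ -33/4 implies it.
Countermodel: at the initial state m = -5, the precondition holds but the weakest precondition fails.
Answer: invalid


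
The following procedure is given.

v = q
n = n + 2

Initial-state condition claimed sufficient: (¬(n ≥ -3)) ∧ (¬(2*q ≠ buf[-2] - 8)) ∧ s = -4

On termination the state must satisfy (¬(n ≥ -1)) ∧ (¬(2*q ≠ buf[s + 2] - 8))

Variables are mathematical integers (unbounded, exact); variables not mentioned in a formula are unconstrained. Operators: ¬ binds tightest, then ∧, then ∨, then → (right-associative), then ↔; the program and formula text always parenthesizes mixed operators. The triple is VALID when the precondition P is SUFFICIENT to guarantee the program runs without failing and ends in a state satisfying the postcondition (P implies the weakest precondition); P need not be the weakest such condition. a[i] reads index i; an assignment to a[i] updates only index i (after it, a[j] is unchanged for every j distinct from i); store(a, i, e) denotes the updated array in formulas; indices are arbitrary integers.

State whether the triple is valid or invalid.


Working backward. After the program, (¬(n ≥ -1)) ∧ (¬(2*q ≠ buf[s + 2] - 8)) must hold.
Before n := n + 2: (¬(n ≥ -3)) ∧ (¬(2*q ≠ buf[s + 2] - 8))
Before v := q: (¬(n ≥ -3)) ∧ (¬(2*q ≠ buf[s + 2] - 8))
The weakest precondition is (¬(n ≥ -3)) ∧ (¬(2*q ≠ buf[s + 2] - 8)).
Check whether (¬(n ≥ -3)) ∧ (¬(2*q ≠ buf[-2] - 8)) ∧ s = -4 implies it.
Every state satisfying the precondition satisfies the weakest precondition: the implication holds.
Answer: valid
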